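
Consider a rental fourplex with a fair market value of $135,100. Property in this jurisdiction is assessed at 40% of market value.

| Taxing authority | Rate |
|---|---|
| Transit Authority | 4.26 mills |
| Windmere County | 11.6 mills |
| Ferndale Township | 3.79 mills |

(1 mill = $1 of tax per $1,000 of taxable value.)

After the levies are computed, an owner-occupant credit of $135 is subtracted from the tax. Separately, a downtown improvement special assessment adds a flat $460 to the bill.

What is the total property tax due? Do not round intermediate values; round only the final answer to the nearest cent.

Assessed value = $135,100 × 0.4 = $54,040
Transit Authority: $54,040 × 0.00426 = $230.2104
Windmere County: $54,040 × 0.0116 = $626.864
Ferndale Township: $54,040 × 0.00379 = $204.8116
Levies subtotal = $1,061.886
After credit = $1,061.886 − $135 = $926.886
Total = $926.886 + $460 = $1,386.886

$1,386.89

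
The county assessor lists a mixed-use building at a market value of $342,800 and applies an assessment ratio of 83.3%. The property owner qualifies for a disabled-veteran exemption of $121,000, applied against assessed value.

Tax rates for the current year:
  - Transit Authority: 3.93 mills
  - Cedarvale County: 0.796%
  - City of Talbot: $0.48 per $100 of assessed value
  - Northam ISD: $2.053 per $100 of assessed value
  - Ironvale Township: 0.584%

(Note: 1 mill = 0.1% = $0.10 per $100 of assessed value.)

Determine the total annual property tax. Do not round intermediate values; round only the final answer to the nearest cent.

$7,085.63

Assessed value = $342,800 × 0.833 = $285,552.4
Taxable value = $285,552.4 − $121,000 = $164,552.4
Transit Authority: $164,552.4 × 0.00393 = $646.690932
Cedarvale County: $164,552.4 × 0.00796 = $1,309.837104
City of Talbot: $164,552.4 × 0.0048 = $789.85152
Northam ISD: $164,552.4 × 0.02053 = $3,378.260772
Ironvale Township: $164,552.4 × 0.00584 = $960.986016
Total = $7,085.626344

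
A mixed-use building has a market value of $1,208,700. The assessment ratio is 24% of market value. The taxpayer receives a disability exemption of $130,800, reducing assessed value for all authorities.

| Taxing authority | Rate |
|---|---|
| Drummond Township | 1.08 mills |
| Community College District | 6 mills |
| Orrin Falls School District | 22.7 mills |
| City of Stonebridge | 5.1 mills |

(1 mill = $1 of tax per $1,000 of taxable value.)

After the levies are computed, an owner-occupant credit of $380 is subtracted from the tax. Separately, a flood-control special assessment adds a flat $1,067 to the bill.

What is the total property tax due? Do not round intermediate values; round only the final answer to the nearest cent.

$6,242.97

Assessed value = $1,208,700 × 0.24 = $290,088
Taxable value = $290,088 − $130,800 = $159,288
Drummond Township: $159,288 × 0.00108 = $172.03104
Community College District: $159,288 × 0.006 = $955.728
Orrin Falls School District: $159,288 × 0.0227 = $3,615.8376
City of Stonebridge: $159,288 × 0.0051 = $812.3688
Levies subtotal = $5,555.96544
After credit = $5,555.96544 − $380 = $5,175.96544
Total = $5,175.96544 + $1,067 = $6,242.96544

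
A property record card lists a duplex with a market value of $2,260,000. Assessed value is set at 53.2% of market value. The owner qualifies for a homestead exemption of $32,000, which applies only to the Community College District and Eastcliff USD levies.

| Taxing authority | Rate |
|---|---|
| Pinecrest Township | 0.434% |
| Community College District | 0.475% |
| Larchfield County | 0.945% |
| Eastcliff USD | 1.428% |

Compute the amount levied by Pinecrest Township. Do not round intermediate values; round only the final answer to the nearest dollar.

Assessed value = $2,260,000 × 0.532 = $1,202,320
Pinecrest Township taxable value = $1,202,320 (exemption does not apply)
Pinecrest Township levy = $1,202,320 × 0.00434 = $5,218.0688

$5,218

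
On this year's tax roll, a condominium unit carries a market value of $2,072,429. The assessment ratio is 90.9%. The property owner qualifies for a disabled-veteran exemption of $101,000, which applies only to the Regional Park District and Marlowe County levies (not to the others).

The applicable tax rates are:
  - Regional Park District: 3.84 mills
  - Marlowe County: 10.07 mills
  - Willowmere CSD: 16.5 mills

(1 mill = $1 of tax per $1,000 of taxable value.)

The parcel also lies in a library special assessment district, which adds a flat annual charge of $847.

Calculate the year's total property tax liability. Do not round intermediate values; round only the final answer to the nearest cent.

$56,729.60

Assessed value = $2,072,429 × 0.909 = $1,883,837.961
Regional Park District: ($1,883,837.961 − $101,000) × 0.00384 = $1,782,837.961 × 0.00384 = $6,846.09777024
Marlowe County: ($1,883,837.961 − $101,000) × 0.01007 = $1,782,837.961 × 0.01007 = $17,953.17826727
Willowmere CSD: $1,883,837.961 × 0.0165 = $31,083.3263565
Levies subtotal = $55,882.60239401
Total = $55,882.60239401 + $847 = $56,729.60239401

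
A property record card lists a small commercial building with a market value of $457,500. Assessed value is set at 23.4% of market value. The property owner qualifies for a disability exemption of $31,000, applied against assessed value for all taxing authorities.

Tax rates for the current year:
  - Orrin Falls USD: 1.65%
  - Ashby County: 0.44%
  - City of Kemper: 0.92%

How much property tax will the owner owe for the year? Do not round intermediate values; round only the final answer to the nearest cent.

$2,289.26

Assessed value = $457,500 × 0.234 = $107,055
Taxable value = $107,055 − $31,000 = $76,055
Orrin Falls USD: $76,055 × 0.0165 = $1,254.9075
Ashby County: $76,055 × 0.0044 = $334.642
City of Kemper: $76,055 × 0.0092 = $699.706
Total = $1,254.9075 + $334.642 + $699.706 = $2,289.2555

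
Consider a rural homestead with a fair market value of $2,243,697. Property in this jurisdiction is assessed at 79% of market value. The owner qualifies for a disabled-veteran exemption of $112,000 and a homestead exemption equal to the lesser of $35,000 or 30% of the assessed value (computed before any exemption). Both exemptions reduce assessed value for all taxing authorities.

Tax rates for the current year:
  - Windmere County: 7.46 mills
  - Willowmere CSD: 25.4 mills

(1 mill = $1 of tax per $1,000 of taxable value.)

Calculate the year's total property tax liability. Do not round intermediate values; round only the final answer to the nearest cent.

Assessed value = $2,243,697 × 0.79 = $1,772,520.63
Homestead exemption = min($35,000, 30% × $1,772,520.63) = min($35,000, $531,756.189) = $35,000 (dollar cap binds)
Taxable value = $1,772,520.63 − $112,000 − $35,000 = $1,625,520.63
Windmere County: $1,625,520.63 × 0.00746 = $12,126.3838998
Willowmere CSD: $1,625,520.63 × 0.0254 = $41,288.224002
Total = $53,414.6079018

$53,414.61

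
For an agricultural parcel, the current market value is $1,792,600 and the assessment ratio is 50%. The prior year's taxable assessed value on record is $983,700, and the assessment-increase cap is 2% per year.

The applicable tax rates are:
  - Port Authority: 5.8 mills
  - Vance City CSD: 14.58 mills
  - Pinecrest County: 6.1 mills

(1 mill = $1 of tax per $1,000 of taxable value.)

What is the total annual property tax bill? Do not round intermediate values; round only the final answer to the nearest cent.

$23,734.02

Uncapped assessed value = $1,792,600 × 0.5 = $896,300
Cap limit = $983,700 × 1.02 = $1,003,374
Taxable assessed value = min($896,300, $1,003,374) = $896,300 (cap does not bind)
Port Authority: $896,300 × 0.0058 = $5,198.54
Vance City CSD: $896,300 × 0.01458 = $13,068.054
Pinecrest County: $896,300 × 0.0061 = $5,467.43
Total = $23,734.024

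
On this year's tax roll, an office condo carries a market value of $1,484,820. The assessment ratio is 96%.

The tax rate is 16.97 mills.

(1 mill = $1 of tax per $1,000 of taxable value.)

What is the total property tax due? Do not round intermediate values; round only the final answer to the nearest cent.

Assessed value = $1,484,820 × 0.96 = $1,425,427.2
Tax = $1,425,427.2 × 0.01697 = $24,189.499584

$24,189.50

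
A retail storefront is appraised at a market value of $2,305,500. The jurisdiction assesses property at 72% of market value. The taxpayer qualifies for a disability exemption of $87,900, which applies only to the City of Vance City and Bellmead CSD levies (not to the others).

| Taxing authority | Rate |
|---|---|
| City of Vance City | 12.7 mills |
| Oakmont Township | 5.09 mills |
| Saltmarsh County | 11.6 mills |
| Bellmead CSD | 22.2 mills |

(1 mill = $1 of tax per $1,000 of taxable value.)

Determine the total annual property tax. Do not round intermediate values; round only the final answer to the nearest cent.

Assessed value = $2,305,500 × 0.72 = $1,659,960
City of Vance City: ($1,659,960 − $87,900) × 0.0127 = $1,572,060 × 0.0127 = $19,965.162
Oakmont Township: $1,659,960 × 0.00509 = $8,449.1964
Saltmarsh County: $1,659,960 × 0.0116 = $19,255.536
Bellmead CSD: ($1,659,960 − $87,900) × 0.0222 = $1,572,060 × 0.0222 = $34,899.732
Total = $82,569.6264

$82,569.63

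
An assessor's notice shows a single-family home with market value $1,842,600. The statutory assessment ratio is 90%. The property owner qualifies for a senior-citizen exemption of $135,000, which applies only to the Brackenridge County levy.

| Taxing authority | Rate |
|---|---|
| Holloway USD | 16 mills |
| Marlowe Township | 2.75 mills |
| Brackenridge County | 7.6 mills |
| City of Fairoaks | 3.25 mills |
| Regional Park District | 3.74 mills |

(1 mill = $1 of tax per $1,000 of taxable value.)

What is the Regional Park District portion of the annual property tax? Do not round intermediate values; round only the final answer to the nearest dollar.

$6,202

Assessed value = $1,842,600 × 0.9 = $1,658,340
Regional Park District taxable value = $1,658,340 (exemption does not apply)
Regional Park District levy = $1,658,340 × 0.00374 = $6,202.1916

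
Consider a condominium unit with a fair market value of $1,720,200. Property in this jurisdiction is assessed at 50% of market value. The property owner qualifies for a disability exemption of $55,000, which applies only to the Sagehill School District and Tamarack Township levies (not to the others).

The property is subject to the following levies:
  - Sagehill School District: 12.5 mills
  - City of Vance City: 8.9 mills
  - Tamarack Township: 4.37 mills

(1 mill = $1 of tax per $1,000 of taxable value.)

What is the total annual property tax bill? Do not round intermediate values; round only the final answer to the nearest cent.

Assessed value = $1,720,200 × 0.5 = $860,100
Sagehill School District: ($860,100 − $55,000) × 0.0125 = $805,100 × 0.0125 = $10,063.75
City of Vance City: $860,100 × 0.0089 = $7,654.89
Tamarack Township: ($860,100 − $55,000) × 0.00437 = $805,100 × 0.00437 = $3,518.287
Total = $21,236.927

$21,236.93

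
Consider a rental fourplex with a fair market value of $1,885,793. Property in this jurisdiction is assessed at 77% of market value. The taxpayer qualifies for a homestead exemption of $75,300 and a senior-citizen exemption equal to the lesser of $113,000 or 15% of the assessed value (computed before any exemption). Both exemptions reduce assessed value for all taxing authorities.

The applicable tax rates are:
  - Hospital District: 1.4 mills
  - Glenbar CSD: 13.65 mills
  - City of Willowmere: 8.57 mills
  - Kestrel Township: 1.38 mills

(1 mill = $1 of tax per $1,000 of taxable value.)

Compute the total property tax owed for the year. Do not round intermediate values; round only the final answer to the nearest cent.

$31,594.02

Assessed value = $1,885,793 × 0.77 = $1,452,060.61
Senior-citizen exemption = min($113,000, 15% × $1,452,060.61) = min($113,000, $217,809.0915) = $113,000 (dollar cap binds)
Taxable value = $1,452,060.61 − $75,300 − $113,000 = $1,263,760.61
Hospital District: $1,263,760.61 × 0.0014 = $1,769.264854
Glenbar CSD: $1,263,760.61 × 0.01365 = $17,250.3323265
City of Willowmere: $1,263,760.61 × 0.00857 = $10,830.4284277
Kestrel Township: $1,263,760.61 × 0.00138 = $1,743.9896418
Total = $31,594.01525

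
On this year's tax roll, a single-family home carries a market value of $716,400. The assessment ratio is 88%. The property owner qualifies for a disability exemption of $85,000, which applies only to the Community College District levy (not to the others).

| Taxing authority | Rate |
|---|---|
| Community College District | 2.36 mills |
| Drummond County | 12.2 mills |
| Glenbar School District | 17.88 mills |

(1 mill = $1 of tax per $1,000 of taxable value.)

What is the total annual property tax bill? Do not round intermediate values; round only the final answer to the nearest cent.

Assessed value = $716,400 × 0.88 = $630,432
Community College District: ($630,432 − $85,000) × 0.00236 = $545,432 × 0.00236 = $1,287.21952
Drummond County: $630,432 × 0.0122 = $7,691.2704
Glenbar School District: $630,432 × 0.01788 = $11,272.12416
Total = $20,250.61408

$20,250.61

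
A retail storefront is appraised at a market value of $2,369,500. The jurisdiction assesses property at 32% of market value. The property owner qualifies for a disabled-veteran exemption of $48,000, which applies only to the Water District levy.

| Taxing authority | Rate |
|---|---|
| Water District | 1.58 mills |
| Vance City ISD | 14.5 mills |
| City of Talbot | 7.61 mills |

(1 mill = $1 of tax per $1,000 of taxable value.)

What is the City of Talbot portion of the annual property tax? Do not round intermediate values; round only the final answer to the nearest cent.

$5,770.21

Assessed value = $2,369,500 × 0.32 = $758,240
City of Talbot taxable value = $758,240 (exemption does not apply)
City of Talbot levy = $758,240 × 0.00761 = $5,770.2064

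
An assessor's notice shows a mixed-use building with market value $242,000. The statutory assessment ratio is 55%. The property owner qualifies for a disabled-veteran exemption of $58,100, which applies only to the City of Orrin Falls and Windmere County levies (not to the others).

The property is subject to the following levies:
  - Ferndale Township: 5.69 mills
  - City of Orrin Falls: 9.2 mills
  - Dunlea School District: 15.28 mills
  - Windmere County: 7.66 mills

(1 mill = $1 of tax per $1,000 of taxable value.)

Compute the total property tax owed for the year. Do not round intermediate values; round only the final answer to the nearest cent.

$4,055.61

Assessed value = $242,000 × 0.55 = $133,100
Ferndale Township: $133,100 × 0.00569 = $757.339
City of Orrin Falls: ($133,100 − $58,100) × 0.0092 = $75,000 × 0.0092 = $690
Dunlea School District: $133,100 × 0.01528 = $2,033.768
Windmere County: ($133,100 − $58,100) × 0.00766 = $75,000 × 0.00766 = $574.5
Total = $4,055.607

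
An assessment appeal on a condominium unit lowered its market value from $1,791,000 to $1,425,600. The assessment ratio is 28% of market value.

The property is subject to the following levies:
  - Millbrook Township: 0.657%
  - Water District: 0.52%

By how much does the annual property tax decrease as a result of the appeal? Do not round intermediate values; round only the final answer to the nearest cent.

Old assessed value = $1,791,000 × 0.28 = $501,480
New assessed value = $1,425,600 × 0.28 = $399,168
Combined rate = 0.00657 + 0.0052 = 0.01177
Old tax = $501,480 × 0.01177 = $5,902.4196
New tax = $399,168 × 0.01177 = $4,698.20736
Reduction = $5,902.4196 − $4,698.20736 = $1,204.21224

$1,204.21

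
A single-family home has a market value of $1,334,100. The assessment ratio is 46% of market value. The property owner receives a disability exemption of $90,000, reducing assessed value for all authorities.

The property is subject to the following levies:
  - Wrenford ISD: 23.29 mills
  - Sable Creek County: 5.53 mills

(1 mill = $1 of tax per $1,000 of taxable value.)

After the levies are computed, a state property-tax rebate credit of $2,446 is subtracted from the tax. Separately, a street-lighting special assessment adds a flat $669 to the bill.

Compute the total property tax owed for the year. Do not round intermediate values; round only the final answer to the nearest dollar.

$13,316

Assessed value = $1,334,100 × 0.46 = $613,686
Taxable value = $613,686 − $90,000 = $523,686
Wrenford ISD: $523,686 × 0.02329 = $12,196.64694
Sable Creek County: $523,686 × 0.00553 = $2,895.98358
Levies subtotal = $15,092.63052
After credit = $15,092.63052 − $2,446 = $12,646.63052
Total = $12,646.63052 + $669 = $13,315.63052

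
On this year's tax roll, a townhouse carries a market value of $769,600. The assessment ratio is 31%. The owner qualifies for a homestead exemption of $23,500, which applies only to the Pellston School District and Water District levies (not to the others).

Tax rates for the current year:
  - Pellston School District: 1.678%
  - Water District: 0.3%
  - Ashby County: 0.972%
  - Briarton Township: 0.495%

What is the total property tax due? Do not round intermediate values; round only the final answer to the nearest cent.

Assessed value = $769,600 × 0.31 = $238,576
Pellston School District: ($238,576 − $23,500) × 0.01678 = $215,076 × 0.01678 = $3,608.97528
Water District: ($238,576 − $23,500) × 0.003 = $215,076 × 0.003 = $645.228
Ashby County: $238,576 × 0.00972 = $2,318.95872
Briarton Township: $238,576 × 0.00495 = $1,180.9512
Total = $7,754.1132

$7,754.11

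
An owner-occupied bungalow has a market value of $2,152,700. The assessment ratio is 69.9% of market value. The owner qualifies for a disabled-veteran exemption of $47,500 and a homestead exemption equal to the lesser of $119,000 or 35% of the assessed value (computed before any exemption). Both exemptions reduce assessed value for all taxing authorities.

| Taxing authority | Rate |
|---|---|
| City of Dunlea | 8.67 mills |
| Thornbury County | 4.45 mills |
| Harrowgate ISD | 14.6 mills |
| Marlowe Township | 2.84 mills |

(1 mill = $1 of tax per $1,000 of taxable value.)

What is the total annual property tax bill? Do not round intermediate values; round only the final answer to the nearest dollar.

$40,897

Assessed value = $2,152,700 × 0.699 = $1,504,737.3
Homestead exemption = min($119,000, 35% × $1,504,737.3) = min($119,000, $526,658.055) = $119,000 (dollar cap binds)
Taxable value = $1,504,737.3 − $47,500 − $119,000 = $1,338,237.3
City of Dunlea: $1,338,237.3 × 0.00867 = $11,602.517391
Thornbury County: $1,338,237.3 × 0.00445 = $5,955.155985
Harrowgate ISD: $1,338,237.3 × 0.0146 = $19,538.26458
Marlowe Township: $1,338,237.3 × 0.00284 = $3,800.593932
Total = $40,896.531888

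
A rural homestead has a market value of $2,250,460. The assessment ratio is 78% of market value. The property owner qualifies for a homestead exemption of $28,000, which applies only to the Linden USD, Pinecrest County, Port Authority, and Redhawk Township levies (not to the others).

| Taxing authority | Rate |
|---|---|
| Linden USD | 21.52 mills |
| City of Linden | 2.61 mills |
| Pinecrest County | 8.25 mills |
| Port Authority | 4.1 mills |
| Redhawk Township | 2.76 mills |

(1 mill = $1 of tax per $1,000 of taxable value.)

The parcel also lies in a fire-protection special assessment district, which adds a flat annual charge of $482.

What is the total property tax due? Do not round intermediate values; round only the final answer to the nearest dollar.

Assessed value = $2,250,460 × 0.78 = $1,755,358.8
Linden USD: ($1,755,358.8 − $28,000) × 0.02152 = $1,727,358.8 × 0.02152 = $37,172.761376
City of Linden: $1,755,358.8 × 0.00261 = $4,581.486468
Pinecrest County: ($1,755,358.8 − $28,000) × 0.00825 = $1,727,358.8 × 0.00825 = $14,250.7101
Port Authority: ($1,755,358.8 − $28,000) × 0.0041 = $1,727,358.8 × 0.0041 = $7,082.17108
Redhawk Township: ($1,755,358.8 − $28,000) × 0.00276 = $1,727,358.8 × 0.00276 = $4,767.510288
Levies subtotal = $67,854.639312
Total = $67,854.639312 + $482 = $68,336.639312

$68,337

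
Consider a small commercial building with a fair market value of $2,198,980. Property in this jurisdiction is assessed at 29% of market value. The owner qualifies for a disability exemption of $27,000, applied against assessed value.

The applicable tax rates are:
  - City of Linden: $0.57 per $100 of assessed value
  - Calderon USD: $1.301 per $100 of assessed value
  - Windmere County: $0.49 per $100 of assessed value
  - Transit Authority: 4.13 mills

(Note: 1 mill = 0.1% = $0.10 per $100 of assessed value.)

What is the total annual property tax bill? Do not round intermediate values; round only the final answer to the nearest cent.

Assessed value = $2,198,980 × 0.29 = $637,704.2
Taxable value = $637,704.2 − $27,000 = $610,704.2
City of Linden: $610,704.2 × 0.0057 = $3,481.01394
Calderon USD: $610,704.2 × 0.01301 = $7,945.261642
Windmere County: $610,704.2 × 0.0049 = $2,992.45058
Transit Authority: $610,704.2 × 0.00413 = $2,522.208346
Total = $16,940.934508

$16,940.93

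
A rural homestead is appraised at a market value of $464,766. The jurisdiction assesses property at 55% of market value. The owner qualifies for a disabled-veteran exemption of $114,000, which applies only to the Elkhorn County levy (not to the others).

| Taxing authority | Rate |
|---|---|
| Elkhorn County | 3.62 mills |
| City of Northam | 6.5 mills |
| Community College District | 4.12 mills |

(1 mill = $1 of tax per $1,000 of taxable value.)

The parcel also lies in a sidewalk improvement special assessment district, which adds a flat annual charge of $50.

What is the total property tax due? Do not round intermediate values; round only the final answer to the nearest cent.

Assessed value = $464,766 × 0.55 = $255,621.3
Elkhorn County: ($255,621.3 − $114,000) × 0.00362 = $141,621.3 × 0.00362 = $512.669106
City of Northam: $255,621.3 × 0.0065 = $1,661.53845
Community College District: $255,621.3 × 0.00412 = $1,053.159756
Levies subtotal = $3,227.367312
Total = $3,227.367312 + $50 = $3,277.367312

$3,277.37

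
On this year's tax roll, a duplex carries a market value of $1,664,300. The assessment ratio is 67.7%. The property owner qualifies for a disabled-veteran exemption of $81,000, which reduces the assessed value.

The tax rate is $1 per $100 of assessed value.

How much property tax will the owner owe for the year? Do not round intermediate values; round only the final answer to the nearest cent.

Assessed value = $1,664,300 × 0.677 = $1,126,731.1
Taxable value = $1,126,731.1 − $81,000 = $1,045,731.1
Tax = $1,045,731.1 × 0.01 = $10,457.311

$10,457.31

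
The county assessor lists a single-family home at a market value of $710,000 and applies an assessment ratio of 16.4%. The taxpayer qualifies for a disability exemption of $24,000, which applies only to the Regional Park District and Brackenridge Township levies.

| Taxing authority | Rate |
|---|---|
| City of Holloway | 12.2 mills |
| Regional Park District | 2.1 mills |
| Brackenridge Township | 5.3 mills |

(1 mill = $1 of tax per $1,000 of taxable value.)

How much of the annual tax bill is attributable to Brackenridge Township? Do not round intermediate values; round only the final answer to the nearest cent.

Assessed value = $710,000 × 0.164 = $116,440
Brackenridge Township taxable value = $116,440 − $24,000 = $92,440
Brackenridge Township levy = $92,440 × 0.0053 = $489.932

$489.93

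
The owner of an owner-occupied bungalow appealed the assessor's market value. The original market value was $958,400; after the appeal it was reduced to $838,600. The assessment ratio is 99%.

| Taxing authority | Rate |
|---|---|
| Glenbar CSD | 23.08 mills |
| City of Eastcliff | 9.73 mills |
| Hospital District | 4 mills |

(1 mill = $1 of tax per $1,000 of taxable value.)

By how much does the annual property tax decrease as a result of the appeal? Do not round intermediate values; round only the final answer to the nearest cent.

$4,365.74

Old assessed value = $958,400 × 0.99 = $948,816
New assessed value = $838,600 × 0.99 = $830,214
Combined rate = 0.02308 + 0.00973 + 0.004 = 0.03681
Old tax = $948,816 × 0.03681 = $34,925.91696
New tax = $830,214 × 0.03681 = $30,560.17734
Reduction = $34,925.91696 − $30,560.17734 = $4,365.73962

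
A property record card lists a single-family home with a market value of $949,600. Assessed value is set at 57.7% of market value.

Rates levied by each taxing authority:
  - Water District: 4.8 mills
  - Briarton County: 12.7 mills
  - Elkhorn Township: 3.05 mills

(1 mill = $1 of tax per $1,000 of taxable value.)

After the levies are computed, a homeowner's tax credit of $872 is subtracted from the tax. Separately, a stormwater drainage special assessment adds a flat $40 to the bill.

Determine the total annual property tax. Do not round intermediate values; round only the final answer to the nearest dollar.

$10,428

Assessed value = $949,600 × 0.577 = $547,919.2
Water District: $547,919.2 × 0.0048 = $2,630.01216
Briarton County: $547,919.2 × 0.0127 = $6,958.57384
Elkhorn Township: $547,919.2 × 0.00305 = $1,671.15356
Levies subtotal = $11,259.73956
After credit = $11,259.73956 − $872 = $10,387.73956
Total = $10,387.73956 + $40 = $10,427.73956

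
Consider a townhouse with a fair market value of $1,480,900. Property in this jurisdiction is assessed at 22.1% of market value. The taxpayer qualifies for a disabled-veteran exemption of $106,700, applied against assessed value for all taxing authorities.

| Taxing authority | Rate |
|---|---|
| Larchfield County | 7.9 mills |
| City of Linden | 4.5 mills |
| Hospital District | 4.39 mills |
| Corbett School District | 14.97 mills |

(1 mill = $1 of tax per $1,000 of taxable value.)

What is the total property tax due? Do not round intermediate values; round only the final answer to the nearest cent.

Assessed value = $1,480,900 × 0.221 = $327,278.9
Taxable value = $327,278.9 − $106,700 = $220,578.9
Larchfield County: $220,578.9 × 0.0079 = $1,742.57331
City of Linden: $220,578.9 × 0.0045 = $992.60505
Hospital District: $220,578.9 × 0.00439 = $968.341371
Corbett School District: $220,578.9 × 0.01497 = $3,302.066133
Total = $1,742.57331 + $992.60505 + $968.341371 + $3,302.066133 = $7,005.585864

$7,005.59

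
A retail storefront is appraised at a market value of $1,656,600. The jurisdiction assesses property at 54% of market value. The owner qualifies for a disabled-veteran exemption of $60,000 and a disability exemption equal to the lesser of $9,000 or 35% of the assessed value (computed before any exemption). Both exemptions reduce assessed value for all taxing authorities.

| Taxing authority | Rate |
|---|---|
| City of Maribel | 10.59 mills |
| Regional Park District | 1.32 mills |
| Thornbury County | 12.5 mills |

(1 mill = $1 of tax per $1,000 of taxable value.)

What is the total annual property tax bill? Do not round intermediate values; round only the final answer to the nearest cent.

Assessed value = $1,656,600 × 0.54 = $894,564
Disability exemption = min($9,000, 35% × $894,564) = min($9,000, $313,097.4) = $9,000 (dollar cap binds)
Taxable value = $894,564 − $60,000 − $9,000 = $825,564
City of Maribel: $825,564 × 0.01059 = $8,742.72276
Regional Park District: $825,564 × 0.00132 = $1,089.74448
Thornbury County: $825,564 × 0.0125 = $10,319.55
Total = $20,152.01724

$20,152.02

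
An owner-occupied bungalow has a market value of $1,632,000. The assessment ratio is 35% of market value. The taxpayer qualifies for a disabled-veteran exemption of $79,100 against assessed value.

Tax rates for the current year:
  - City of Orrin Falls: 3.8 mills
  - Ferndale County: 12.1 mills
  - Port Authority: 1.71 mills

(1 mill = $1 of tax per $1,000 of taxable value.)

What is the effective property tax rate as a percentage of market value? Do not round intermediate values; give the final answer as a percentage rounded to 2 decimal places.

Assessed value = $1,632,000 × 0.35 = $571,200
Taxable value = $571,200 − $79,100 = $492,100
City of Orrin Falls: $492,100 × 0.0038 = $1,869.98
Ferndale County: $492,100 × 0.0121 = $5,954.41
Port Authority: $492,100 × 0.00171 = $841.491
Total tax = $8,665.881
Effective rate = $8,665.881 ÷ $1,632,000 = 0.53% of market value

0.53%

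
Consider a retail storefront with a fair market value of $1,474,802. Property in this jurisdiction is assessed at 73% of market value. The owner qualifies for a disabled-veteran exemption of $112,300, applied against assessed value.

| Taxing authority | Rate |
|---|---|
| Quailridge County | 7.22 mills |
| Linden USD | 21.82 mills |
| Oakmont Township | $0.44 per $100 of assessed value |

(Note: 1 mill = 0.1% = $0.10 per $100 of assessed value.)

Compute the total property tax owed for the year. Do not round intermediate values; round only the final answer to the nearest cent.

$32,246.37

Assessed value = $1,474,802 × 0.73 = $1,076,605.46
Taxable value = $1,076,605.46 − $112,300 = $964,305.46
Quailridge County: $964,305.46 × 0.00722 = $6,962.2854212
Linden USD: $964,305.46 × 0.02182 = $21,041.1451372
Oakmont Township: $964,305.46 × 0.0044 = $4,242.944024
Total = $32,246.3745824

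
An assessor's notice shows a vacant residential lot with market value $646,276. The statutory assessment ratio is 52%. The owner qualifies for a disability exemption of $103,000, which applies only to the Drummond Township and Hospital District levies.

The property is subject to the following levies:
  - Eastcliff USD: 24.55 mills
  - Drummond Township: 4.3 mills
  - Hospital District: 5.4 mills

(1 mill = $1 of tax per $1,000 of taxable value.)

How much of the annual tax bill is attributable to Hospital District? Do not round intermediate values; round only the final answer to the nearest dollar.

$1,259

Assessed value = $646,276 × 0.52 = $336,063.52
Hospital District taxable value = $336,063.52 − $103,000 = $233,063.52
Hospital District levy = $233,063.52 × 0.0054 = $1,258.543008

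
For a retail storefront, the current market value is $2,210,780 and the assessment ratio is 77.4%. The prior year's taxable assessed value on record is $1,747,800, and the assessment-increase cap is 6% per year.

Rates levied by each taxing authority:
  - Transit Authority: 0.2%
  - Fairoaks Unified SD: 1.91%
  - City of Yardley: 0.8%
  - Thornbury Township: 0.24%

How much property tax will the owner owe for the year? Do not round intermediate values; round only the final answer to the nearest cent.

Uncapped assessed value = $2,210,780 × 0.774 = $1,711,143.72
Cap limit = $1,747,800 × 1.06 = $1,852,668
Taxable assessed value = min($1,711,143.72, $1,852,668) = $1,711,143.72 (cap does not bind)
Transit Authority: $1,711,143.72 × 0.002 = $3,422.28744
Fairoaks Unified SD: $1,711,143.72 × 0.0191 = $32,682.845052
City of Yardley: $1,711,143.72 × 0.008 = $13,689.14976
Thornbury Township: $1,711,143.72 × 0.0024 = $4,106.744928
Total = $53,901.02718

$53,901.03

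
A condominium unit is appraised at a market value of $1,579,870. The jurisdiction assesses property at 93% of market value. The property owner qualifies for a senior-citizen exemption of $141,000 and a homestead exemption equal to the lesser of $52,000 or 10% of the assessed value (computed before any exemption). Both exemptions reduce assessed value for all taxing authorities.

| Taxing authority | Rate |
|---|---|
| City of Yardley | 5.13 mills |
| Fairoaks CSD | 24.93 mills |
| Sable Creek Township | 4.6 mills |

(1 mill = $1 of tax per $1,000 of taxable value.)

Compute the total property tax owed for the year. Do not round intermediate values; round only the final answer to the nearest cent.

$44,235.83

Assessed value = $1,579,870 × 0.93 = $1,469,279.1
Homestead exemption = min($52,000, 10% × $1,469,279.1) = min($52,000, $146,927.91) = $52,000 (dollar cap binds)
Taxable value = $1,469,279.1 − $141,000 − $52,000 = $1,276,279.1
City of Yardley: $1,276,279.1 × 0.00513 = $6,547.311783
Fairoaks CSD: $1,276,279.1 × 0.02493 = $31,817.637963
Sable Creek Township: $1,276,279.1 × 0.0046 = $5,870.88386
Total = $44,235.833606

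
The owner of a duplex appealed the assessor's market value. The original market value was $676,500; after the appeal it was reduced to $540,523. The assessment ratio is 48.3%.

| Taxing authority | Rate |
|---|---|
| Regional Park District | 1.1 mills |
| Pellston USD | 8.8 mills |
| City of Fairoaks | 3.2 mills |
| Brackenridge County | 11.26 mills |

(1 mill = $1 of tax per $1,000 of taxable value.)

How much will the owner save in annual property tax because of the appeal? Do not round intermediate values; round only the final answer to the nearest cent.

Old assessed value = $676,500 × 0.483 = $326,749.5
New assessed value = $540,523 × 0.483 = $261,072.609
Combined rate = 0.0011 + 0.0088 + 0.0032 + 0.01126 = 0.02436
Old tax = $326,749.5 × 0.02436 = $7,959.61782
New tax = $261,072.609 × 0.02436 = $6,359.72875524
Reduction = $7,959.61782 − $6,359.72875524 = $1,599.88906476

$1,599.89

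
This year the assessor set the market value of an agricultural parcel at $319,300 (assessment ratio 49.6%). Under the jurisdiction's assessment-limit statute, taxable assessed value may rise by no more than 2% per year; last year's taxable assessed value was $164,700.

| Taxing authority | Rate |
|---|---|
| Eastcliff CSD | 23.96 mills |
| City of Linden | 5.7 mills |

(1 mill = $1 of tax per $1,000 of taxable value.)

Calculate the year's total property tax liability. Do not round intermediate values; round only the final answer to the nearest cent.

Uncapped assessed value = $319,300 × 0.496 = $158,372.8
Cap limit = $164,700 × 1.02 = $167,994
Taxable assessed value = min($158,372.8, $167,994) = $158,372.8 (cap does not bind)
Eastcliff CSD: $158,372.8 × 0.02396 = $3,794.612288
City of Linden: $158,372.8 × 0.0057 = $902.72496
Total = $4,697.337248

$4,697.34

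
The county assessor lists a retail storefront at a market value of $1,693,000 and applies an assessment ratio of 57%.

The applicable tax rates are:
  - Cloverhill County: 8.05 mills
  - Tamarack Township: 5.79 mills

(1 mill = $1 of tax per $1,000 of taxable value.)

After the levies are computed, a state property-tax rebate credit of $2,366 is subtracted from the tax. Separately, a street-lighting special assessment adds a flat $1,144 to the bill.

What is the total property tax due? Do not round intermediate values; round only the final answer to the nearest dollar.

$12,134

Assessed value = $1,693,000 × 0.57 = $965,010
Cloverhill County: $965,010 × 0.00805 = $7,768.3305
Tamarack Township: $965,010 × 0.00579 = $5,587.4079
Levies subtotal = $13,355.7384
After credit = $13,355.7384 − $2,366 = $10,989.7384
Total = $10,989.7384 + $1,144 = $12,133.7384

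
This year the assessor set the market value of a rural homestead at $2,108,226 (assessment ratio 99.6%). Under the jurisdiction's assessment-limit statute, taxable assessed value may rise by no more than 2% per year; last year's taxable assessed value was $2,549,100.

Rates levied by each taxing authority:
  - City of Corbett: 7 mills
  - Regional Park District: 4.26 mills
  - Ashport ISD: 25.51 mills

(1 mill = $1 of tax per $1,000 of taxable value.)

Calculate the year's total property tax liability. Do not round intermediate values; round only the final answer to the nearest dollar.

Uncapped assessed value = $2,108,226 × 0.996 = $2,099,793.096
Cap limit = $2,549,100 × 1.02 = $2,600,082
Taxable assessed value = min($2,099,793.096, $2,600,082) = $2,099,793.096 (cap does not bind)
City of Corbett: $2,099,793.096 × 0.007 = $14,698.551672
Regional Park District: $2,099,793.096 × 0.00426 = $8,945.11858896
Ashport ISD: $2,099,793.096 × 0.02551 = $53,565.72187896
Total = $77,209.39213992

$77,209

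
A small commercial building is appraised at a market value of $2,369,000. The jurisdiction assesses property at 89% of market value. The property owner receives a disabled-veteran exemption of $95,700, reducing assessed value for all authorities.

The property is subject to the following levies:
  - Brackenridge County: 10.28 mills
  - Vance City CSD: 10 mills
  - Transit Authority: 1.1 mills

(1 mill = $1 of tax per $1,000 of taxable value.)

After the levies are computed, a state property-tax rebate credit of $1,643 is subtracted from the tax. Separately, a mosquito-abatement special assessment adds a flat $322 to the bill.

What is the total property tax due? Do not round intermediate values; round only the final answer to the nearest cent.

Assessed value = $2,369,000 × 0.89 = $2,108,410
Taxable value = $2,108,410 − $95,700 = $2,012,710
Brackenridge County: $2,012,710 × 0.01028 = $20,690.6588
Vance City CSD: $2,012,710 × 0.01 = $20,127.1
Transit Authority: $2,012,710 × 0.0011 = $2,213.981
Levies subtotal = $43,031.7398
After credit = $43,031.7398 − $1,643 = $41,388.7398
Total = $41,388.7398 + $322 = $41,710.7398

$41,710.74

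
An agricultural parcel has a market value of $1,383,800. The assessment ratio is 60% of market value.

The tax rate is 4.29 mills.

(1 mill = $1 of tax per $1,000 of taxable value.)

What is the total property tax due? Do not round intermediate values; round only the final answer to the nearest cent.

$3,561.90

Assessed value = $1,383,800 × 0.6 = $830,280
Tax = $830,280 × 0.00429 = $3,561.9012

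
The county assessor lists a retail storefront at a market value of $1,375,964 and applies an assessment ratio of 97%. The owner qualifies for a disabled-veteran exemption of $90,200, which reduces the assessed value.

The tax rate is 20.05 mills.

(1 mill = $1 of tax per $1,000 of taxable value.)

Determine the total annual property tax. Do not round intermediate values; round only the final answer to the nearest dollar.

Assessed value = $1,375,964 × 0.97 = $1,334,685.08
Taxable value = $1,334,685.08 − $90,200 = $1,244,485.08
Tax = $1,244,485.08 × 0.02005 = $24,951.925854

$24,952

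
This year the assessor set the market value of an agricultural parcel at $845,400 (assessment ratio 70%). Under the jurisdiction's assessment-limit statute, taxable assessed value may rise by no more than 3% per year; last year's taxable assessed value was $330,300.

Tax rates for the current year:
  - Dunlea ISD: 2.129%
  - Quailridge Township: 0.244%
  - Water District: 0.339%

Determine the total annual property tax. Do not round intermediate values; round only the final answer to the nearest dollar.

$9,226

Uncapped assessed value = $845,400 × 0.7 = $591,780
Cap limit = $330,300 × 1.03 = $340,209
Taxable assessed value = min($591,780, $340,209) = $340,209 (cap binds)
Dunlea ISD: $340,209 × 0.02129 = $7,243.04961
Quailridge Township: $340,209 × 0.00244 = $830.10996
Water District: $340,209 × 0.00339 = $1,153.30851
Total = $9,226.46808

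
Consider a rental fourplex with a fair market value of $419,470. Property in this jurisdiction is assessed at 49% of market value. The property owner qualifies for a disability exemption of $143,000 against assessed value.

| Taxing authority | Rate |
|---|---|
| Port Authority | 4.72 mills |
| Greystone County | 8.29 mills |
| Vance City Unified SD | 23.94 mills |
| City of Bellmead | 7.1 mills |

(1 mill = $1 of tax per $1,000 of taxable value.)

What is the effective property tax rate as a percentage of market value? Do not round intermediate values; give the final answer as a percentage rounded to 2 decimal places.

0.66%

Assessed value = $419,470 × 0.49 = $205,540.3
Taxable value = $205,540.3 − $143,000 = $62,540.3
Port Authority: $62,540.3 × 0.00472 = $295.190216
Greystone County: $62,540.3 × 0.00829 = $518.459087
Vance City Unified SD: $62,540.3 × 0.02394 = $1,497.214782
City of Bellmead: $62,540.3 × 0.0071 = $444.03613
Total tax = $2,754.900215
Effective rate = $2,754.900215 ÷ $419,470 = 0.66% of market value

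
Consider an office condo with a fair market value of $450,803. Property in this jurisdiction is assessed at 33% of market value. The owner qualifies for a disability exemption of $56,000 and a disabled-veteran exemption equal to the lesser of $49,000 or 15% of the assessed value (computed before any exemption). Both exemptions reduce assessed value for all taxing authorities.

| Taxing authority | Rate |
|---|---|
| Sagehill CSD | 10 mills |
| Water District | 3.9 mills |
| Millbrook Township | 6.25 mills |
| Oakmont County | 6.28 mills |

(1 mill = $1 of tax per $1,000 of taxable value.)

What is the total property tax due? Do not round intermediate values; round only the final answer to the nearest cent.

$1,862.00

Assessed value = $450,803 × 0.33 = $148,764.99
Disabled-veteran exemption = min($49,000, 15% × $148,764.99) = min($49,000, $22,314.7485) = $22,314.7485 (percentage binds)
Taxable value = $148,764.99 − $56,000 − $22,314.7485 = $70,450.2415
Sagehill CSD: $70,450.2415 × 0.01 = $704.502415
Water District: $70,450.2415 × 0.0039 = $274.75594185
Millbrook Township: $70,450.2415 × 0.00625 = $440.314009375
Oakmont County: $70,450.2415 × 0.00628 = $442.42751662
Total = $1,861.999882845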